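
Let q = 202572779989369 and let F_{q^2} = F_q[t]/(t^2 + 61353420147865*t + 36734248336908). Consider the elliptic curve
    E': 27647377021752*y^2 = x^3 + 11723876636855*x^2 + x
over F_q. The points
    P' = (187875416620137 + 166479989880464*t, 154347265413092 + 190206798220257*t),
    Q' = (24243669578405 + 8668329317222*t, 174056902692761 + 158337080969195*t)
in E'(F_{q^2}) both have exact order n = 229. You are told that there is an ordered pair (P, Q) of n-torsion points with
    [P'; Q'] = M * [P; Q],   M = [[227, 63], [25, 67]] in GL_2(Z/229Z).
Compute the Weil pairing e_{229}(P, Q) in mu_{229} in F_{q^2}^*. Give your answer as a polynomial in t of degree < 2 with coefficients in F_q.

187971918654589 + 92726746393591*t

e_{229} is bilinear + alternating on E[229], so e_{229}(227*P + 63*Q, 25*P + 67*Q) = e_{229}(P,Q)^(227*67-63*25).
Inverting 123 mod 229: 54. Thus e_{229}(P,Q) = e(P',Q')^{54}.
(x,y)|->(75167379354374x+59887142681575,75167379354374y) sends E' to y^2=x^3+103615948769857*x.
Run Miller on y^2=x^3+103615948769857*x over F_{202572779989369}: ladder 11100101 (8 bits); e = f_P(D_Q)/f_Q(D_P).
So e_{229}(P',Q') = 7416108317827 + 3474667704832*t.
Raise to 54: e(P,Q) = 187971918654589 + 92726746393591*t in mu_{229}.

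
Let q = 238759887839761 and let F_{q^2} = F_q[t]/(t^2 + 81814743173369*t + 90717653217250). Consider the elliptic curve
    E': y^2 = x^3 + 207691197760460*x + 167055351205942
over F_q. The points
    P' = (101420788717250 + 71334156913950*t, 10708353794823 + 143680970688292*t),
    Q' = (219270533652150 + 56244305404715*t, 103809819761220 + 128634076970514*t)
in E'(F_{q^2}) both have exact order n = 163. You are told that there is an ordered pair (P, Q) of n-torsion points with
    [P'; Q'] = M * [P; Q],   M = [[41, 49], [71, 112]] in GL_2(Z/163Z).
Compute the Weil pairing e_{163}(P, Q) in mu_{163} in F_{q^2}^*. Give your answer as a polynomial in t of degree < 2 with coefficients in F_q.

168161992927012 + 80433675882116*t

Alternating bilinearity on E[163] (values in mu_{163} in F_{238759887839761^2}) gives e(P',Q') = e(P,Q)^det(M).
Inverting 135 mod 163: 64. Thus e_{163}(P,Q) = e(P',Q')^{64}.
n = 163 = (10100011)_2 (8 bits, wt 4); accumulate f_{163,P'}(Q'+S)/f_{163,P'}(S) along the 7-step ladder.
Miller gives e_{163}(P',Q') = 1699718283218 + 51776389163797*t in F_{238759887839761^2}.
(1699718283218 + 51776389163797*t)^{64} mod (238759887839761,f) = 168161992927012 + 80433675882116*t.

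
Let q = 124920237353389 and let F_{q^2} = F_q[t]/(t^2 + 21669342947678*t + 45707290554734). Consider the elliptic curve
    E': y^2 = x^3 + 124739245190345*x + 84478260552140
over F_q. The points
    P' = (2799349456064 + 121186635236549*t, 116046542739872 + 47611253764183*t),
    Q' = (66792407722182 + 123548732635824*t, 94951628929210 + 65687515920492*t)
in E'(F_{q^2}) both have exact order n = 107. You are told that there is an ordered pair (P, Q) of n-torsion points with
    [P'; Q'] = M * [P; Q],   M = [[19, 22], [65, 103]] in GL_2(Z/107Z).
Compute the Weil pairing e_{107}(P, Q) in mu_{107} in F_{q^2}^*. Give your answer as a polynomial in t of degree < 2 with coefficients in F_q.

Under M = [[19,22],[65,103]] in GL_2(Z/107), e_{107}(P',Q') = e_{107}(P,Q)^(19*103-22*65 mod 107).
det(M) mod 107 = 99; its inverse in (Z/107)^* is 40 (check: 99*40 mod 107 = 1).
Miller loop for e_{107} over F_{124920237353389^2}: bits of 107 = 1101011; 6 double steps + 4 add steps, l/v at each.
Result: e(P',Q') = 6952379671167 + 122740662551308*t.
Raise to 40: e(P,Q) = 14042177437431 + 94189585395629*t in mu_{107}.

14042177437431 + 94189585395629*t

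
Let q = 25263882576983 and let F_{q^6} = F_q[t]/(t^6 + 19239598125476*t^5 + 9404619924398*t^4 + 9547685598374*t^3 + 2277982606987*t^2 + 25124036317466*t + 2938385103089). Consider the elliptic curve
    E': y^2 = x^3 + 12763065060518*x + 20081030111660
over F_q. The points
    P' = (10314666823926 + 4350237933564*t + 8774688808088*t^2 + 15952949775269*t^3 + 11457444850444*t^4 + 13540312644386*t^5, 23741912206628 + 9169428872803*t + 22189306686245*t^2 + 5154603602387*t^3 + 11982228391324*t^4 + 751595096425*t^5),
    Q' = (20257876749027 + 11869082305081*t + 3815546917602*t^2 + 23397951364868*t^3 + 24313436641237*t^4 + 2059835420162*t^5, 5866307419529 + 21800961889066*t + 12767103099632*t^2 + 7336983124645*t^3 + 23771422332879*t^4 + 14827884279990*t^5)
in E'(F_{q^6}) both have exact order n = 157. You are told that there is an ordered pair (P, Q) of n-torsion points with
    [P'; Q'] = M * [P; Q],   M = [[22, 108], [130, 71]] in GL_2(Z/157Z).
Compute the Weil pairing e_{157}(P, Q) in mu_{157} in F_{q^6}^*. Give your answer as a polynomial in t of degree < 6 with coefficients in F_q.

Under M = [[22,108],[130,71]] in GL_2(Z/157), e_{157}(P',Q') = e_{157}(P,Q)^(22*71-108*130 mod 157).
Inverting 82 mod 157: 90. Thus e_{157}(P,Q) = e(P',Q')^{90}.
Run Miller on y^2=x^3+12763065060518*x+20081030111660 over F_{25263882576983}: ladder 10011101 (8 bits); e = f_P(D_Q)/f_Q(D_P).
f_P(D_Q)/f_Q(D_P) = 13394997991903 + 2179184204817*t + 10451981599032*t^2 + 14479356377132*t^3 + 6226471422302*t^4 + 5330126214247*t^5.
e_{157}(P,Q) = (13394997991903 + 2179184204817*t + 10451981599032*t^2 + 14479356377132*t^3 + 6226471422302*t^4 + 5330126214247*t^5)^{90} = 3815874508664 + 15189540463416*t + 17944188561461*t^2 + 5565042562932*t^3 + 11947383312690*t^4 + 9781321923211*t^5.

3815874508664 + 15189540463416*t + 17944188561461*t^2 + 5565042562932*t^3 + 11947383312690*t^4 + 9781321923211*t^5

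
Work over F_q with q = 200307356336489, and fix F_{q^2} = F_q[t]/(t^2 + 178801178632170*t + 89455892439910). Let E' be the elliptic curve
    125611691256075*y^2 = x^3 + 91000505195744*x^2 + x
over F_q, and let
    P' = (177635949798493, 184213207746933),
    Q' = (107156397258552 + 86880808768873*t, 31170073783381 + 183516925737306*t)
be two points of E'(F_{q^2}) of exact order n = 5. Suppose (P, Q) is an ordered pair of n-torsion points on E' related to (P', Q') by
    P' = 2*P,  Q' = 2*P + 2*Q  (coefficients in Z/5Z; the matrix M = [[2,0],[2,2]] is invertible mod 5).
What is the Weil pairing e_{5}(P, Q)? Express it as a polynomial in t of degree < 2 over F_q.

176327192296475 + 67990812492189*t

e_{5}(aP+bQ,cP+dQ) = e_{5}(P,Q)^(ad-bc); with (a,b,c,d)=(2,0,2,2) this gives the det-5 law.
det(M) mod 5 = 4; its inverse in (Z/5)^* is 4 (check: 4*4 mod 5 = 1).
Set x_W=59950505445607*u+105252539586757, y_W=59950505445607*v; then E': y_W^2=x_W^3+189963339486140*x_W+65187894534796.
Miller loop for e_{5} over F_{200307356336489^2}: bits of 5 = 101; 2 double steps + 1 add steps, l/v at each.
f_P(D_Q)/f_Q(D_P) = 134004739345766 + 132316543844300*t.
Finally e_{5}(P,Q) = 176327192296475 + 67990812492189*t.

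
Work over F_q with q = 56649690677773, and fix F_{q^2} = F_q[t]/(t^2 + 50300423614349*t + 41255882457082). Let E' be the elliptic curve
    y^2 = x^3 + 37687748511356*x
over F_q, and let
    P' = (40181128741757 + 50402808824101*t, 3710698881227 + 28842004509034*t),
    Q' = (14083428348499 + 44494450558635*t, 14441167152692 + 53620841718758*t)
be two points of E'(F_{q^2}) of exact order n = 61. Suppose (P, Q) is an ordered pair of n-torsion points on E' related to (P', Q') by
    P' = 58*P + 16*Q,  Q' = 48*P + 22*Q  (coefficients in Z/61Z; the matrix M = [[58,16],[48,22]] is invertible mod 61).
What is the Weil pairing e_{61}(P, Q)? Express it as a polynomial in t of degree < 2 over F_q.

51509017081207 + 35865859276949*t

The 61-Weil pairing on E[61] over F_{56649690677773} is alternating-bilinear: e_{61}(P',Q') = e_{61}(P,Q)^det(M).
Inverting 20 mod 61: 58. Thus e_{61}(P,Q) = e(P',Q')^{58}.
Build f_{61,P'} and f_{61,Q'} via the 6-bit ladder of 61=111101_2; evaluate at shifted divisors; quotient in F_{56649690677773^2}.
f_P(D_Q)/f_Q(D_P) = 39254175767392 + 33922166542059*t.
Hence e(P,Q) = 51509017081207 + 35865859276949*t in F_{56649690677773^2}^*.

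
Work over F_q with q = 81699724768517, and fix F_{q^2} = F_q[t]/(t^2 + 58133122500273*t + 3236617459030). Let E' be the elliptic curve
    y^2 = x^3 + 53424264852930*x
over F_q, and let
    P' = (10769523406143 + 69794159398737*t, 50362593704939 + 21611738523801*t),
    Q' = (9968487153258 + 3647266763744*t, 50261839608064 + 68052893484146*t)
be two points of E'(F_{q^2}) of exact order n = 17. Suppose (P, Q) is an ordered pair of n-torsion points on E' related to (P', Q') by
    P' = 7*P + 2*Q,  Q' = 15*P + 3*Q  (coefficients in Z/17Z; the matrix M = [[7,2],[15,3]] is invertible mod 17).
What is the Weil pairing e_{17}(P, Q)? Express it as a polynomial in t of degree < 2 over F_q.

61031030835871 + 76849454319192*t

Since e_{17}(P,P)=e_{17}(Q,Q)=1 and e_{17}(Q,P)=e_{17}(P,Q)^{-1}, expanding e_{17}(7*P + 2*Q,15*P + 3*Q) leaves e(P,Q)^det(M).
Hence e(P,Q) = e(P',Q')^{15} where 15 = 8^{-1} mod 17.
n = 17 = (10001)_2 (5 bits, wt 2); accumulate f_{17,P'}(Q'+S)/f_{17,P'}(S) along the 4-step ladder.
So e_{17}(P',Q') = 4286221789793 + 21098609563210*t.
Finally e_{17}(P,Q) = 61031030835871 + 76849454319192*t.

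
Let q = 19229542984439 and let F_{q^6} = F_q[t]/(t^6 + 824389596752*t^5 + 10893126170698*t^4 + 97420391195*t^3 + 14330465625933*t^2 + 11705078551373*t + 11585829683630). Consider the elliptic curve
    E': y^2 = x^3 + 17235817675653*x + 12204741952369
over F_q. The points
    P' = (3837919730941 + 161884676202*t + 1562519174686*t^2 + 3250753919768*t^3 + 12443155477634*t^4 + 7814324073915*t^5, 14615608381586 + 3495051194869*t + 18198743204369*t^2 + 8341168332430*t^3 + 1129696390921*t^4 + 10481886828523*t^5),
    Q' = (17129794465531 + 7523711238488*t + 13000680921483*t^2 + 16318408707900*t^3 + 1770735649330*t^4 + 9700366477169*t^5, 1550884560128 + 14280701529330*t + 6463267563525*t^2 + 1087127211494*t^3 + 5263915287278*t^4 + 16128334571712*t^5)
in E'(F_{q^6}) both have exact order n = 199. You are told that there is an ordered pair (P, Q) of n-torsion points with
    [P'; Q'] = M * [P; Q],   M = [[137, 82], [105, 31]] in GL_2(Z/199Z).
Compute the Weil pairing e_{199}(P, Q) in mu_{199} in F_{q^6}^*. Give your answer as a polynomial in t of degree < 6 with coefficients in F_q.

15158060228700 + 16367798535739*t + 3645106387731*t^2 + 4207095348345*t^3 + 14202998998321*t^4 + 486169435063*t^5

Since e_{199}(P,P)=e_{199}(Q,Q)=1 and e_{199}(Q,P)=e_{199}(P,Q)^{-1}, expanding e_{199}(137*P + 82*Q,105*P + 31*Q) leaves e(P,Q)^det(M).
Inverting 15 mod 199: 146. Thus e_{199}(P,Q) = e(P',Q')^{146}.
Run Miller on y^2=x^3+17235817675653*x+12204741952369 over F_{19229542984439}: ladder 11000111 (8 bits); e = f_P(D_Q)/f_Q(D_P).
So e_{199}(P',Q') = 11950735370692 + 4060715495386*t + 13130306258662*t^2 + 18398246947314*t^3 + 3755596946109*t^4 + 13574294525173*t^5.
Hence e(P,Q) = 15158060228700 + 16367798535739*t + 3645106387731*t^2 + 4207095348345*t^3 + 14202998998321*t^4 + 486169435063*t^5 in F_{19229542984439^6}^*.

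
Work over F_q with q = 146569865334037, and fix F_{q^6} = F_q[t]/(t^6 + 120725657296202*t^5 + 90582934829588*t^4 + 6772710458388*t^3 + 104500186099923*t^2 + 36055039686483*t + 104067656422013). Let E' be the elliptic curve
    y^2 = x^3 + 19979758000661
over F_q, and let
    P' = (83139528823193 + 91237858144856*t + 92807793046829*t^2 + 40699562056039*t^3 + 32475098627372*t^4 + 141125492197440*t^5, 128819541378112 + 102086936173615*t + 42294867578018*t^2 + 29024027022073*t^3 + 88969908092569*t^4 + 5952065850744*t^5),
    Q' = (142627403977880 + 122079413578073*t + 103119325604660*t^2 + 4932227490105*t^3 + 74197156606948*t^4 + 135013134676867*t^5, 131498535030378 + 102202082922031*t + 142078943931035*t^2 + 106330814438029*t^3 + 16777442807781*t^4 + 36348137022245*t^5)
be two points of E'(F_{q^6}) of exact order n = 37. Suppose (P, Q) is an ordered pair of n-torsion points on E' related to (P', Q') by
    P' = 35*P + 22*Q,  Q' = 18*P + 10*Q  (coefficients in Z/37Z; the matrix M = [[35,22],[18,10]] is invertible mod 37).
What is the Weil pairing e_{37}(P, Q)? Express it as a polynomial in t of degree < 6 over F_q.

Under M = [[35,22],[18,10]] in GL_2(Z/37), e_{37}(P',Q') = e_{37}(P,Q)^(35*10-22*18 mod 37).
35*10 - 22*18 = -46; reduced mod 37: det = 28, inverse 4.
Double-and-add over 100101: 6-1 doublings, 3-1 additions; each step l_{T,T}/v_{2T} or l_{T,P'}/v at Q'+S for random S.
Miller gives e_{37}(P',Q') = 97485423214405 + 88692874384623*t + 90616263386181*t^2 + 130817191727489*t^3 + 135392265648606*t^4 + 90087158539448*t^5 in F_{146569865334037^6}.
Thus e_{37}(P,Q) = 69955508214699 + 103215724040181*t + 6731137509255*t^2 + 77431654701764*t^3 + 98321225802906*t^4 + 76107796744986*t^5.

69955508214699 + 103215724040181*t + 6731137509255*t^2 + 77431654701764*t^3 + 98321225802906*t^4 + 76107796744986*t^5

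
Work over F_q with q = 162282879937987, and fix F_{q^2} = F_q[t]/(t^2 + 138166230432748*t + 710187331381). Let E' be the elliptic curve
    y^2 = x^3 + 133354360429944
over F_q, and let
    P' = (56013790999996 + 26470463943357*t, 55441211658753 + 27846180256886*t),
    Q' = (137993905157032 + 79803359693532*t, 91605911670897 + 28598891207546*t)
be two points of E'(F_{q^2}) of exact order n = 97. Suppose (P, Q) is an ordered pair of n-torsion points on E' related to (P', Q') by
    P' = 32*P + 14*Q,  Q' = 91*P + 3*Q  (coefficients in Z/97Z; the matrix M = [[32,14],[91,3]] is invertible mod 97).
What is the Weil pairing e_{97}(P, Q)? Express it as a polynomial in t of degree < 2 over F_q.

Alternating bilinearity on E[97] (values in mu_{97} in F_{162282879937987^2}) gives e(P',Q') = e(P,Q)^det(M).
So e_{97}(P,Q) = e_{97}(P',Q')^{90}, since 83*90 = 1 mod 97.
n = 97 = (1100001)_2 (7 bits, wt 3); accumulate f_{97,P'}(Q'+S)/f_{97,P'}(S) along the 6-step ladder.
The quotient is 14314990687020 + 46492455120168*t.
(14314990687020 + 46492455120168*t)^{90} mod (162282879937987,f) = 100001437643496 + 12082349880166*t.

100001437643496 + 12082349880166*t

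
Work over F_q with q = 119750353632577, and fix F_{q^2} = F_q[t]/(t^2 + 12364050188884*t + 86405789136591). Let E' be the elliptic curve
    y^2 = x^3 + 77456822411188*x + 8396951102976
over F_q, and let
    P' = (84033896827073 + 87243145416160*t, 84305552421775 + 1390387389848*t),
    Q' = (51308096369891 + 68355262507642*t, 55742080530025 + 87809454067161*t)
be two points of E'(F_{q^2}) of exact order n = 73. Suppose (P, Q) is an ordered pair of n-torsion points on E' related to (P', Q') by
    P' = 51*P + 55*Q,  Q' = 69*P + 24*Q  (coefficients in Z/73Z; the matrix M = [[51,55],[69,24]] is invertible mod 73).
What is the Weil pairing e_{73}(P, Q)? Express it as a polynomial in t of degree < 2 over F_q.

70353129722999 + 105211040559558*t

Alternating bilinearity on E[73] (values in mu_{73} in F_{119750353632577^2}) gives e(P',Q') = e(P,Q)^det(M).
So e_{73}(P,Q) = e_{73}(P',Q')^{41}, since 57*41 = 1 mod 73.
7-bit Miller (1001001) on E'/F_{119750353632577} with a'=77456822411188, b'=8396951102976: accumulate tangent/chord ratios at Q'+S and P'+S'.
f_P(D_Q)/f_Q(D_P) = 108449252814258 + 119125486881609*t.
Raise to 41: e(P,Q) = 70353129722999 + 105211040559558*t in mu_{73}.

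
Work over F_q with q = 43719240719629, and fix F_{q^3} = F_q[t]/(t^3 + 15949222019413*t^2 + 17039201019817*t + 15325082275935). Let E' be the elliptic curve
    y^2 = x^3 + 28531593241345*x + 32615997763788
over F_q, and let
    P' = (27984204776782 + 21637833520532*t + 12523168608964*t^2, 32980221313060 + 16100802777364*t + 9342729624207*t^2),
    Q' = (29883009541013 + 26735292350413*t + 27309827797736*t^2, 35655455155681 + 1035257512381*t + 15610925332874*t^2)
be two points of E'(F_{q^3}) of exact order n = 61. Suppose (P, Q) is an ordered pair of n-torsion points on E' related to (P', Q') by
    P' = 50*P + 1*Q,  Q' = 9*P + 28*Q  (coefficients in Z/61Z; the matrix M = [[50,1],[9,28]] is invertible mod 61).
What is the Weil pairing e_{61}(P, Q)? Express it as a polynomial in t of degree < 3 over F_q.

42278748851859 + 31565373089108*t + 8439335940185*t^2

Alternating bilinearity on E[61] (values in mu_{61} in F_{43719240719629^3}) gives e(P',Q') = e(P,Q)^det(M).
det M = 50*28 - 1*9 = 1391 = 49 (mod 61); 49^{-1} = 5 (mod 61).
Run Miller on y^2=x^3+28531593241345*x+32615997763788 over F_{43719240719629}: ladder 111101 (6 bits); e = f_P(D_Q)/f_Q(D_P).
f_P(D_Q)/f_Q(D_P) = 25642231488339 + 5778559256415*t + 38494325565900*t^2.
e_{61}(P,Q) = (25642231488339 + 5778559256415*t + 38494325565900*t^2)^{5} = 42278748851859 + 31565373089108*t + 8439335940185*t^2.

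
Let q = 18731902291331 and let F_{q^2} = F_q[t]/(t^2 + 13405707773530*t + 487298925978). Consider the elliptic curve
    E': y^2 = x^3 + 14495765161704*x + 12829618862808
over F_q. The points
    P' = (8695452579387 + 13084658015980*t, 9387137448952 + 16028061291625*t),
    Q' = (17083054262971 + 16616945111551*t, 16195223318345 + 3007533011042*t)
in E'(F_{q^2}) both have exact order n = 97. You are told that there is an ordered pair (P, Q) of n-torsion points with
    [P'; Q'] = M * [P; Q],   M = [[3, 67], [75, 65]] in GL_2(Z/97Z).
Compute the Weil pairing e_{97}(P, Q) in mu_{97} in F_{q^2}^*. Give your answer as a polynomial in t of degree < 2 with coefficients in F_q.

5000780983004 + 14385293568388*t

Since e_{97}(P,P)=e_{97}(Q,Q)=1 and e_{97}(Q,P)=e_{97}(P,Q)^{-1}, expanding e_{97}(3*P + 67*Q,75*P + 65*Q) leaves e(P,Q)^det(M).
Hence e(P,Q) = e(P',Q')^{34} where 34 = 20^{-1} mod 97.
7-bit Miller (1100001) on E'/F_{18731902291331} with a'=14495765161704, b'=12829618862808: accumulate tangent/chord ratios at Q'+S and P'+S'.
f_P(D_Q)/f_Q(D_P) = 12884719639601 + 17399223348103*t.
Raise to 34: e(P,Q) = 5000780983004 + 14385293568388*t in mu_{97}.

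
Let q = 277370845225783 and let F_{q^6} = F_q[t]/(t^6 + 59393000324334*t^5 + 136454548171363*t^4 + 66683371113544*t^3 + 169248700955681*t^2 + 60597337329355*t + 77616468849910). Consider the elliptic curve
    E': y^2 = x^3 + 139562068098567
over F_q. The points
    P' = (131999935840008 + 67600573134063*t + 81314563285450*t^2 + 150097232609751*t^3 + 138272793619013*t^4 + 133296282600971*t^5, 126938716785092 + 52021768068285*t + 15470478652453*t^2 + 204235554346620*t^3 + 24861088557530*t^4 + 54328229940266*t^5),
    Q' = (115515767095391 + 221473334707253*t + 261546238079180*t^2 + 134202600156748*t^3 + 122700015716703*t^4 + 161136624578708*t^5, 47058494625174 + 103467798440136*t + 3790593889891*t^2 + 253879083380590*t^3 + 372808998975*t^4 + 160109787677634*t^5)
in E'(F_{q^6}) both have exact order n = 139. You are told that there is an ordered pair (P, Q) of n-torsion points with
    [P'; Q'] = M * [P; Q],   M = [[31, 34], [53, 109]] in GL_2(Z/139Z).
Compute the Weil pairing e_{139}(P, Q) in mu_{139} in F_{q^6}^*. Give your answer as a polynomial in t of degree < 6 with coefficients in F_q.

Alternating bilinearity on E[139] (values in mu_{139} in F_{277370845225783^6}) gives e(P',Q') = e(P,Q)^det(M).
Hence e(P,Q) = e(P',Q')^{84} where 84 = 48^{-1} mod 139.
Run Miller on y^2=x^3+139562068098567 over F_{277370845225783}: ladder 10001011 (8 bits); e = f_P(D_Q)/f_Q(D_P).
The quotient is 44132718369280 + 211825795659409*t + 56782389682351*t^2 + 49935740256516*t^3 + 222635107477731*t^4 + 80581140316058*t^5.
Thus e_{139}(P,Q) = 148277807720197 + 248025395638184*t + 28396400201945*t^2 + 21249326036340*t^3 + 16625422650019*t^4 + 53349121422673*t^5.

148277807720197 + 248025395638184*t + 28396400201945*t^2 + 21249326036340*t^3 + 16625422650019*t^4 + 53349121422673*t^5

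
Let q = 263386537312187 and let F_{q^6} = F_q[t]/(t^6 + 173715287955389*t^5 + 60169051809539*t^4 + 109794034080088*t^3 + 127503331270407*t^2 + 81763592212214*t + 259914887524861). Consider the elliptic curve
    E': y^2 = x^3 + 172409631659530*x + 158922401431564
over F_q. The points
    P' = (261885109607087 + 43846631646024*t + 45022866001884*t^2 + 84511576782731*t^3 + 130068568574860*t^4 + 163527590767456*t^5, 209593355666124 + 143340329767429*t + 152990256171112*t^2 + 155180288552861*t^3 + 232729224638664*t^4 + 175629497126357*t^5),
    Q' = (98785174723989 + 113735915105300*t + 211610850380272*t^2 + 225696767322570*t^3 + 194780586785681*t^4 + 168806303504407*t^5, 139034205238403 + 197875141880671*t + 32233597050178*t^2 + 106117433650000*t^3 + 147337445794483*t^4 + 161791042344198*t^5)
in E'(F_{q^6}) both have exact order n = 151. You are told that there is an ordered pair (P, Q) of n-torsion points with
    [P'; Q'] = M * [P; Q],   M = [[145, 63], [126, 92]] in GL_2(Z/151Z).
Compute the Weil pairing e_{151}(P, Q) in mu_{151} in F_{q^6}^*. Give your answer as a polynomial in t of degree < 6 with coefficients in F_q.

e_{151}(aP+bQ,cP+dQ) = e_{151}(P,Q)^(ad-bc); with (a,b,c,d)=(145,63,126,92) this gives the det-151 law.
det M = 145*92 - 63*126 = 5402 = 117 (mod 151); 117^{-1} = 111 (mod 151).
Build f_{151,P'} and f_{151,Q'} via the 8-bit ladder of 151=10010111_2; evaluate at shifted divisors; quotient in F_{263386537312187^6}.
f_P(D_Q)/f_Q(D_P) = 40120820635621 + 70364371275956*t + 23587436409744*t^2 + 155902723899670*t^3 + 20607903611926*t^4 + 173054519706838*t^5.
(40120820635621 + 70364371275956*t + 23587436409744*t^2 + 155902723899670*t^3 + 20607903611926*t^4 + 173054519706838*t^5)^{111} mod (263386537312187,f) = 181121104183745 + 115208913614810*t + 187906611481211*t^2 + 223148250780627*t^3 + 238885850126222*t^4 + 169587453625746*t^5.

181121104183745 + 115208913614810*t + 187906611481211*t^2 + 223148250780627*t^3 + 238885850126222*t^4 + 169587453625746*t^5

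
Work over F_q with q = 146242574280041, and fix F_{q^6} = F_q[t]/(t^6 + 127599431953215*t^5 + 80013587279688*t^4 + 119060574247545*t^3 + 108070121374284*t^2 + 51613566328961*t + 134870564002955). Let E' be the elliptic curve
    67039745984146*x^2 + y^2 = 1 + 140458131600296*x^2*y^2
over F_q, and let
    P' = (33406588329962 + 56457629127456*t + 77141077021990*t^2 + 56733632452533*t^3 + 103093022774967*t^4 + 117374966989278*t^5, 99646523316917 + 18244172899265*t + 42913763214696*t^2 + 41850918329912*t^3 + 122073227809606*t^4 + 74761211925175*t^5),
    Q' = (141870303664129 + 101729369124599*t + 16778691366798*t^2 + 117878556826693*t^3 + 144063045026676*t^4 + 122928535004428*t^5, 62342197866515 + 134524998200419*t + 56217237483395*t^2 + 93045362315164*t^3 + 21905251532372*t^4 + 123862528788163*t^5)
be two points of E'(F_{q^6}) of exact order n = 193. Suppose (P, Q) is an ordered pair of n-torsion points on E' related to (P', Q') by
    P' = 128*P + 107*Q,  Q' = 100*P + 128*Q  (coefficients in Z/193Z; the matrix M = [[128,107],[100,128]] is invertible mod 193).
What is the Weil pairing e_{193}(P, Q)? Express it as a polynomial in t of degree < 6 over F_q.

121205890494626 + 31950808096569*t + 123894172221528*t^2 + 16172523756810*t^3 + 51987143923482*t^4 + 17872601678258*t^5

e_{193} is bilinear + alternating on E[193], so e_{193}(128*P + 107*Q, 100*P + 128*Q) = e_{193}(P,Q)^(128*128-107*100).
det M = 128*128 - 107*100 = 5684 = 87 (mod 193); 87^{-1} = 71 (mod 193).
Edwards->Montgomery: u=(1+y)/(1-y), v=u/x -> 122127578151563v^2=u^3+131950334253546u^2+u; then x_W=54766690735983u+34582979597407: y^2=x^3+102131009351270*x+122369039719235.
Run Miller on y^2=x^3+102131009351270*x+122369039719235 over F_{146242574280041}: ladder 11000001 (8 bits); e = f_P(D_Q)/f_Q(D_P).
f_P(D_Q)/f_Q(D_P) = 111922420216266 + 32306077449128*t + 125321258426715*t^2 + 77048263869313*t^3 + 1057233497061*t^4 + 50226719748235*t^5.
(111922420216266 + 32306077449128*t + 125321258426715*t^2 + 77048263869313*t^3 + 1057233497061*t^4 + 50226719748235*t^5)^{71} mod (146242574280041,f) = 121205890494626 + 31950808096569*t + 123894172221528*t^2 + 16172523756810*t^3 + 51987143923482*t^4 + 17872601678258*t^5.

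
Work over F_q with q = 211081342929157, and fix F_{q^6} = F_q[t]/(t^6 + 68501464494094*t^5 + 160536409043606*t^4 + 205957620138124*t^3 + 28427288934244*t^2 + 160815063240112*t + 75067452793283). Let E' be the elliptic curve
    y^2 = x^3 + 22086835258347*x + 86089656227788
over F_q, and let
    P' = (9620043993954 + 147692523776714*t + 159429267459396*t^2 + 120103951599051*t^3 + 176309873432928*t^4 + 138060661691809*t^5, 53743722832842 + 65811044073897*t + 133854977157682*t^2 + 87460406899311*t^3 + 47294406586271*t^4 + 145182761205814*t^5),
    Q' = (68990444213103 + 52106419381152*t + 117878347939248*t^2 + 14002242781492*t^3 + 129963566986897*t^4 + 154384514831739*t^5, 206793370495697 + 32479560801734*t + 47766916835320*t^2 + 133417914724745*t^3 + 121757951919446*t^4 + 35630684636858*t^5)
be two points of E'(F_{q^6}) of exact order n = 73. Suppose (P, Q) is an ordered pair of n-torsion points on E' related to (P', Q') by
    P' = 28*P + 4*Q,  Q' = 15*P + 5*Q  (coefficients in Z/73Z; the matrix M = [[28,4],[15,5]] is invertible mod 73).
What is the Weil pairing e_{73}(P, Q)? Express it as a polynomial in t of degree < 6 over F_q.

180510507475801 + 20745027228050*t + 86728408639527*t^2 + 147460094047916*t^3 + 92714257493253*t^4 + 134550839955053*t^5

The 73-Weil pairing on E[73] over F_{211081342929157} is alternating-bilinear: e_{73}(P',Q') = e_{73}(P,Q)^det(M).
So e_{73}(P,Q) = e_{73}(P',Q')^{21}, since 7*21 = 1 mod 73.
Miller loop for e_{73} over F_{211081342929157^6}: bits of 73 = 1001001; 6 double steps + 2 add steps, l/v at each.
e_{73}(P',Q') = 92136097057021 + 64277521034340*t + 6588238867401*t^2 + 192840723011097*t^3 + 194421587694011*t^4 + 62233325761309*t^5.
Finally e_{73}(P,Q) = 180510507475801 + 20745027228050*t + 86728408639527*t^2 + 147460094047916*t^3 + 92714257493253*t^4 + 134550839955053*t^5.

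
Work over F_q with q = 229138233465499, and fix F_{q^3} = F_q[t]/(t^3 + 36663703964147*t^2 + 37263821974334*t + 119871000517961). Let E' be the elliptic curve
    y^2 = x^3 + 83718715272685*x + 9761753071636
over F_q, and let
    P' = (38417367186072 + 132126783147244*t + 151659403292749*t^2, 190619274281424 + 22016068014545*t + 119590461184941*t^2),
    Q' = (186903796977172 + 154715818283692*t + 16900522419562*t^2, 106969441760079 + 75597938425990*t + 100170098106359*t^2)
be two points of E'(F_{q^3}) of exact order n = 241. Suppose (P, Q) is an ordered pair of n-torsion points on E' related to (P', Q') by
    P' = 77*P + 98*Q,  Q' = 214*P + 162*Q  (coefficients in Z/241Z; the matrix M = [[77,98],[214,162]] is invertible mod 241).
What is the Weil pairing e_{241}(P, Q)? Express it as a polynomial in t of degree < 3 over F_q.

e_{241} is bilinear + alternating on E[241], so e_{241}(77*P + 98*Q, 214*P + 162*Q) = e_{241}(P,Q)^(77*162-98*214).
Inverting 178 mod 241: 153. Thus e_{241}(P,Q) = e(P',Q')^{153}.
Build f_{241,P'} and f_{241,Q'} via the 8-bit ladder of 241=11110001_2; evaluate at shifted divisors; quotient in F_{229138233465499^3}.
So e_{241}(P',Q') = 28960329834137 + 57551763976937*t + 145633216606140*t^2.
e_{241}(P,Q) = (28960329834137 + 57551763976937*t + 145633216606140*t^2)^{153} = 105827732692626 + 100894750587704*t + 27833362234653*t^2.

105827732692626 + 100894750587704*t + 27833362234653*t^2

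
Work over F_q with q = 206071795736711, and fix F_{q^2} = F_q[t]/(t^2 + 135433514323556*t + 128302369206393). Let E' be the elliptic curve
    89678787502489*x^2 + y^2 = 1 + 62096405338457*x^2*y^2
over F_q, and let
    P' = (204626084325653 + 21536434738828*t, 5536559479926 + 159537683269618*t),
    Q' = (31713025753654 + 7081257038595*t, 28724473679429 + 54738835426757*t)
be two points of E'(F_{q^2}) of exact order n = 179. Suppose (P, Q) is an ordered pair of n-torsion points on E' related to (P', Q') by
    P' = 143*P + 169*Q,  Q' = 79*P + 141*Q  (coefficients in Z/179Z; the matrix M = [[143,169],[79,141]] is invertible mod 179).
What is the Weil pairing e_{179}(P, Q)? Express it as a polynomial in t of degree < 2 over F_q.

87252385279998 + 117601730985052*t

Under M = [[143,169],[79,141]] in GL_2(Z/179), e_{179}(P',Q') = e_{179}(P,Q)^(143*141-169*79 mod 179).
So e_{179}(P,Q) = e_{179}(P',Q')^{18}, since 10*18 = 1 mod 179.
Map (x,y)_Ed via u=(1+y)/(1-y), v=(1+y)/((1-y)x) to Montgomery A=87642590535097,B=162309285145129; then to (a',b')=(186605909496335,156038529442865).
Build f_{179,P'} and f_{179,Q'} via the 8-bit ladder of 179=10110011_2; evaluate at shifted divisors; quotient in F_{206071795736711^2}.
f_P(D_Q)/f_Q(D_P) = 86602339256858 + 191877067713476*t.
e_{179}(P,Q) = (86602339256858 + 191877067713476*t)^{18} = 87252385279998 + 117601730985052*t.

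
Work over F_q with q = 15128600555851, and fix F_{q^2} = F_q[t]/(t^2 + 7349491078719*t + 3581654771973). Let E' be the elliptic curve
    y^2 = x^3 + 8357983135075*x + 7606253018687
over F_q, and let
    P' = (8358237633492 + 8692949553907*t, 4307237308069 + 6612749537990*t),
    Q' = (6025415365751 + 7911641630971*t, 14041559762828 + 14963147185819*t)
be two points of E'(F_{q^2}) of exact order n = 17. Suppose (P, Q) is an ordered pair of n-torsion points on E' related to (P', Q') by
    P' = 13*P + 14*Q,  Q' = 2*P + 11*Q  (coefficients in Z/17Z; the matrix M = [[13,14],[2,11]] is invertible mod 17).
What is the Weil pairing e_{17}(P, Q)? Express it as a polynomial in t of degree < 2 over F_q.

Since e_{17}(P,P)=e_{17}(Q,Q)=1 and e_{17}(Q,P)=e_{17}(P,Q)^{-1}, expanding e_{17}(13*P + 14*Q,2*P + 11*Q) leaves e(P,Q)^det(M).
det(M) mod 17 = 13; its inverse in (Z/17)^* is 4 (check: 13*4 mod 17 = 1).
n = 17 = (10001)_2 (5 bits, wt 2); accumulate f_{17,P'}(Q'+S)/f_{17,P'}(S) along the 4-step ladder.
The quotient is 7693363153518 + 1468977991731*t.
e_{17}(P,Q) = (7693363153518 + 1468977991731*t)^{4} = 11423709549789 + 2242085479051*t.

11423709549789 + 2242085479051*t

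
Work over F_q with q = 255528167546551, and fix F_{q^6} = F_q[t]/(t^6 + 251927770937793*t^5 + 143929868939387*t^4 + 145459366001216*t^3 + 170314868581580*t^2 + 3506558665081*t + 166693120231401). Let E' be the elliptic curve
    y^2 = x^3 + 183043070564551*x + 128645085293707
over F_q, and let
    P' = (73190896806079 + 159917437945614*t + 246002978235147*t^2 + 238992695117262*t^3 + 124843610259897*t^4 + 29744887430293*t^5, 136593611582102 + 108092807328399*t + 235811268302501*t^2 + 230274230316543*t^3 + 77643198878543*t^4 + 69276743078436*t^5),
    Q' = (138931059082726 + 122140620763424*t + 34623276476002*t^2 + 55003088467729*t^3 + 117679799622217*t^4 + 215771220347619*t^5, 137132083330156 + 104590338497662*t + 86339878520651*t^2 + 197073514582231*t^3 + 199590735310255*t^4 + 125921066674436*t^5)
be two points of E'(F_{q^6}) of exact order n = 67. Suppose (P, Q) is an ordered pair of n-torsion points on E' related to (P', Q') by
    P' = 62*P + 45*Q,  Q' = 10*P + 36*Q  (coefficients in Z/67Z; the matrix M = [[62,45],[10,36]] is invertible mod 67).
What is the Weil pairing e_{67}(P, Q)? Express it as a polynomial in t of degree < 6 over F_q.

125446586314453 + 228635454506231*t + 134352135558972*t^2 + 134809908181189*t^3 + 249102528169361*t^4 + 195684648709372*t^5

Under M = [[62,45],[10,36]] in GL_2(Z/67), e_{67}(P',Q') = e_{67}(P,Q)^(62*36-45*10 mod 67).
62*36 - 45*10 = 1782; reduced mod 67: det = 40, inverse 62.
Run Miller on y^2=x^3+183043070564551*x+128645085293707 over F_{255528167546551}: ladder 1000011 (7 bits); e = f_P(D_Q)/f_Q(D_P).
f_P(D_Q)/f_Q(D_P) = 61232459318650 + 44153491870505*t + 81439591968883*t^2 + 32304526120285*t^3 + 186396748836158*t^4 + 157079858765361*t^5.
Finally e_{67}(P,Q) = 125446586314453 + 228635454506231*t + 134352135558972*t^2 + 134809908181189*t^3 + 249102528169361*t^4 + 195684648709372*t^5.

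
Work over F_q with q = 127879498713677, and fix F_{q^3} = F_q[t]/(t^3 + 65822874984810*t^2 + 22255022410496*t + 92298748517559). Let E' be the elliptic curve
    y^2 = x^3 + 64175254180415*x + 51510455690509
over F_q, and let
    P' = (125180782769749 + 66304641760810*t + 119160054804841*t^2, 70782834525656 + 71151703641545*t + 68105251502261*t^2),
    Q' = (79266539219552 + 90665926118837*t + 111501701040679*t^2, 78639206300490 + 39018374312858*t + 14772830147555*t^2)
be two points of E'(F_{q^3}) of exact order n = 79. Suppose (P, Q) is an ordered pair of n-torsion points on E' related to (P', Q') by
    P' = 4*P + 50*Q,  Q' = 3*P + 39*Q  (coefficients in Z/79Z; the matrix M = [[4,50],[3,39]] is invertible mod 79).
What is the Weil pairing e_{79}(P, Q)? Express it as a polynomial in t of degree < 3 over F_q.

e_{79}(aP+bQ,cP+dQ) = e_{79}(P,Q)^(ad-bc); with (a,b,c,d)=(4,50,3,39) this gives the det-79 law.
det(M) mod 79 = 6; its inverse in (Z/79)^* is 66 (check: 6*66 mod 79 = 1).
7-bit Miller (1001111) on E'/F_{127879498713677} with a'=64175254180415, b'=51510455690509: accumulate tangent/chord ratios at Q'+S and P'+S'.
Result: e(P',Q') = 54890006071971 + 13928734781091*t + 42592049426836*t^2.
e_{79}(P,Q) = (54890006071971 + 13928734781091*t + 42592049426836*t^2)^{66} = 112058951607605 + 22626091502231*t + 851181558699*t^2.

112058951607605 + 22626091502231*t + 851181558699*t^2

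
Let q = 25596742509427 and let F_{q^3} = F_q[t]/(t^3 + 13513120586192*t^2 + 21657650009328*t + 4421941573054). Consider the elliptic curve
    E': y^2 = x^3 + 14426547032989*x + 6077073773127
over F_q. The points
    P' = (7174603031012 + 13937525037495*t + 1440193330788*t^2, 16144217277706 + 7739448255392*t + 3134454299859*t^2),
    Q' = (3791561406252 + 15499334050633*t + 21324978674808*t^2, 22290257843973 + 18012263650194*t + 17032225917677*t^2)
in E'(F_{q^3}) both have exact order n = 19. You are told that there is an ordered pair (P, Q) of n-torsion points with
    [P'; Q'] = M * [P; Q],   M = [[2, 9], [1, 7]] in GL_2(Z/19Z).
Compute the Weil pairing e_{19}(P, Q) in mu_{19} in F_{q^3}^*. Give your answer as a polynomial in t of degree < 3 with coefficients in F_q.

Under M = [[2,9],[1,7]] in GL_2(Z/19), e_{19}(P',Q') = e_{19}(P,Q)^(2*7-9*1 mod 19).
det(M) mod 19 = 5; its inverse in (Z/19)^* is 4 (check: 5*4 mod 19 = 1).
Run Miller on y^2=x^3+14426547032989*x+6077073773127 over F_{25596742509427}: ladder 10011 (5 bits); e = f_P(D_Q)/f_Q(D_P).
Miller gives e_{19}(P',Q') = 5726191022672 + 12925600861876*t + 24530321066058*t^2 in F_{25596742509427^3}.
Thus e_{19}(P,Q) = 15042360186225 + 10625285853291*t + 886523275951*t^2.

15042360186225 + 10625285853291*t + 886523275951*t^2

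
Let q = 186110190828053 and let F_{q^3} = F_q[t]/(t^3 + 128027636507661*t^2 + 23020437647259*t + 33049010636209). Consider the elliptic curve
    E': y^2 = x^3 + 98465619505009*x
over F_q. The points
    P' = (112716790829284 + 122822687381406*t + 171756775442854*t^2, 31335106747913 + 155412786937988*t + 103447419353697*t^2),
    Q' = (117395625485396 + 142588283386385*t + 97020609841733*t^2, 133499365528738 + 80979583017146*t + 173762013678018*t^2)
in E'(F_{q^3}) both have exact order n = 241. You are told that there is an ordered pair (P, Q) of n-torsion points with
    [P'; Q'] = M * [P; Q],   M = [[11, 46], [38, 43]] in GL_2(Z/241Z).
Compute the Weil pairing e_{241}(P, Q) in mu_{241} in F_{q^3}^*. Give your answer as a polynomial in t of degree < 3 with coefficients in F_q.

e_{241}(aP+bQ,cP+dQ) = e_{241}(P,Q)^(ad-bc); with (a,b,c,d)=(11,46,38,43) this gives the det-241 law.
det(M) mod 241 = 171; its inverse in (Z/241)^* is 210 (check: 171*210 mod 241 = 1).
8-bit Miller (11110001) on E'/F_{186110190828053} with a'=98465619505009, b'=0: accumulate tangent/chord ratios at Q'+S and P'+S'.
e_{241}(P',Q') = 115856126164503 + 8023997945836*t + 129698510384204*t^2.
Hence e(P,Q) = 69269559467680 + 99202066136806*t + 11099664095023*t^2 in F_{186110190828053^3}^*.

69269559467680 + 99202066136806*t + 11099664095023*t^2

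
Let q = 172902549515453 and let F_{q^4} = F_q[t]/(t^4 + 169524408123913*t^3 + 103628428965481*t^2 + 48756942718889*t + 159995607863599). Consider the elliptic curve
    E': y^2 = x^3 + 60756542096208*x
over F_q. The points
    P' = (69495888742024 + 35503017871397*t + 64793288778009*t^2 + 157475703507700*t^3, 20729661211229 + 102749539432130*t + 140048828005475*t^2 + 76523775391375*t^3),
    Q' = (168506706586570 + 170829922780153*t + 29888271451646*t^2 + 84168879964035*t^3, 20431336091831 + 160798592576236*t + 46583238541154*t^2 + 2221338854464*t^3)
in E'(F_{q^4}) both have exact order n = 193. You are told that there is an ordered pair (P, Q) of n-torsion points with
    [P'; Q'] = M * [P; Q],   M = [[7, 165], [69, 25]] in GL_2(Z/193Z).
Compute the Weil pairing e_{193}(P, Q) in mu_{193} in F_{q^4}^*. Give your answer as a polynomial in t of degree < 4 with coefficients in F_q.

41346987890509 + 82187346663784*t + 145960917095484*t^2 + 26816806843010*t^3

e_{193} is bilinear + alternating on E[193], so e_{193}(7*P + 165*Q, 69*P + 25*Q) = e_{193}(P,Q)^(7*25-165*69).
Hence e(P,Q) = e(P',Q')^{12} where 12 = 177^{-1} mod 193.
Double-and-add over 11000001: 8-1 doublings, 3-1 additions; each step l_{T,T}/v_{2T} or l_{T,P'}/v at Q'+S for random S.
Miller gives e_{193}(P',Q') = 91729043339162 + 161622292427712*t + 141994061339376*t^2 + 95314289267499*t^3 in F_{172902549515453^4}.
(91729043339162 + 161622292427712*t + 141994061339376*t^2 + 95314289267499*t^3)^{12} mod (172902549515453,f) = 41346987890509 + 82187346663784*t + 145960917095484*t^2 + 26816806843010*t^3.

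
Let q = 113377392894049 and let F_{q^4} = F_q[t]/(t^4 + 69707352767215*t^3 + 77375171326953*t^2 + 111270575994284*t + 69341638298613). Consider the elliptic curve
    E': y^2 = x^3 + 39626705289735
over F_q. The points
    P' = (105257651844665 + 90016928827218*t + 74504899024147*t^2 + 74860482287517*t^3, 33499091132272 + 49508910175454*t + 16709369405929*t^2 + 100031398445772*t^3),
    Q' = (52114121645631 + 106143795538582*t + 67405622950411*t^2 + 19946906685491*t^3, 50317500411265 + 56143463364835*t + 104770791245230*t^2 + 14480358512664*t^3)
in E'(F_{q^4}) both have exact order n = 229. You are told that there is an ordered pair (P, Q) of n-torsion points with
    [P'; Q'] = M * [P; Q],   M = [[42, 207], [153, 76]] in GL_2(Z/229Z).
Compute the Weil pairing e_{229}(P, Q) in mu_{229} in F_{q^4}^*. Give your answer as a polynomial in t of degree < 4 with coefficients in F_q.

81035421126674 + 97003323109150*t + 27182878320209*t^2 + 109267685847009*t^3

The 229-Weil pairing on E[229] over F_{113377392894049} is alternating-bilinear: e_{229}(P',Q') = e_{229}(P,Q)^det(M).
det(M) mod 229 = 146; its inverse in (Z/229)^* is 80 (check: 146*80 mod 229 = 1).
n = 229 = (11100101)_2 (8 bits, wt 5); accumulate f_{229,P'}(Q'+S)/f_{229,P'}(S) along the 7-step ladder.
f_P(D_Q)/f_Q(D_P) = 31087558969824 + 44761248080543*t + 32128441385579*t^2 + 8437364026896*t^3.
(31087558969824 + 44761248080543*t + 32128441385579*t^2 + 8437364026896*t^3)^{80} mod (113377392894049,f) = 81035421126674 + 97003323109150*t + 27182878320209*t^2 + 109267685847009*t^3.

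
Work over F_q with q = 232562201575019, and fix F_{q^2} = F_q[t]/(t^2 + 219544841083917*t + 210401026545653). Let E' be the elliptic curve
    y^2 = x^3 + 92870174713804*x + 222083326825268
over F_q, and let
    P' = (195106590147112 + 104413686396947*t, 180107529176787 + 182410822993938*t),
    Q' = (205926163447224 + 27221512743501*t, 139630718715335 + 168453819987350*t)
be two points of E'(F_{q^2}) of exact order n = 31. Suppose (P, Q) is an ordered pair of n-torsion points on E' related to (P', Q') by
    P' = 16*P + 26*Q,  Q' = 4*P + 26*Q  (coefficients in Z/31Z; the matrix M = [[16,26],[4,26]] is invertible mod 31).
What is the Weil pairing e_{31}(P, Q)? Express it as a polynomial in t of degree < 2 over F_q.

e_{31}(aP+bQ,cP+dQ) = e_{31}(P,Q)^(ad-bc); with (a,b,c,d)=(16,26,4,26) this gives the det-31 law.
Inverting 2 mod 31: 16. Thus e_{31}(P,Q) = e(P',Q')^{16}.
5-bit Miller (11111) on E'/F_{232562201575019} with a'=92870174713804, b'=222083326825268: accumulate tangent/chord ratios at Q'+S and P'+S'.
Result: e(P',Q') = 149586458816089 + 151453267928705*t.
Finally e_{31}(P,Q) = 215708430033406 + 32846732199993*t.

215708430033406 + 32846732199993*t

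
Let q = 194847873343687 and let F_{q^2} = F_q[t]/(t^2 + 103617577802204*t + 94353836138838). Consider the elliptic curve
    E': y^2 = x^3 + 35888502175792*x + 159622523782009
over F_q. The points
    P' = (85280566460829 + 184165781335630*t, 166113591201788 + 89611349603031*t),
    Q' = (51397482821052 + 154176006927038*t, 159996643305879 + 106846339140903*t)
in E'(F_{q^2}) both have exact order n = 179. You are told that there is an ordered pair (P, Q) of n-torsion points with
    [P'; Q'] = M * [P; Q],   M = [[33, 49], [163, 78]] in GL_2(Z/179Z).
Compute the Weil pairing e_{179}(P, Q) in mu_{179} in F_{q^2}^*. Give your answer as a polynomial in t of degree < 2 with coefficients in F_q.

e_{179}(aP+bQ,cP+dQ) = e_{179}(P,Q)^(ad-bc); with (a,b,c,d)=(33,49,163,78) this gives the det-179 law.
So e_{179}(P,Q) = e_{179}(P',Q')^{154}, since 136*154 = 1 mod 179.
n = 179 = (10110011)_2 (8 bits, wt 5); accumulate f_{179,P'}(Q'+S)/f_{179,P'}(S) along the 7-step ladder.
Result: e(P',Q') = 17464303676879 + 91371119191600*t.
Raise to 154: e(P,Q) = 100131787419556 + 112587138434694*t in mu_{179}.

100131787419556 + 112587138434694*t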